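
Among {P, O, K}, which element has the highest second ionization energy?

The second ionization energy removes an electron from the +1 ion. For each element: P⁺ still has 4 valence electrons; O⁺ still has 5 valence electrons; K⁺ is the bare [Ar] core.
Usually core removal costs more than valence removal, but here the competition is close: a tightly held n=2 valence electron can cost more to remove than an n=3 core electron, so the actual values have to decide it.
Valence configurations: P⁺ [Ne]3s²3p², O⁺ [He]2s²2p³.
Tabulated IE_2 (kJ/mol): P 1907, O 3388, K 3052.
Overall IE_2 order: P < K < O.

O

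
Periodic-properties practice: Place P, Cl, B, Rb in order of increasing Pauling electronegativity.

Rb, B, P, Cl

B is in period 2, group 13; P is in period 3, group 15; Cl is in period 3, group 17; Rb is in period 5, group 1.
Smaller atoms with higher effective nuclear charge are more electronegative.
Here both period and group differ, so the two effects have to be weighed against each other.
B > Rb: both effects reinforce here, so B is clearly the higher of the two.
P > B: the two effects oppose for this pair; the across-period effect wins (2.19 vs 2.04).
Cl > P: Cl lies to the right of P in period 3, so the across-period effect alone puts Cl higher.
Tabulated electronegativity (Pauling): B 2.04, P 2.19, Cl 3.16, Rb 0.82.
So from lowest to highest: Rb < B < P < Cl.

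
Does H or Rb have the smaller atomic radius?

Moving right in a period, electrons are added to the same shell under a stronger nuclear pull, so atoms get smaller; moving down, a new shell is opened and atoms get larger.
All are in group 1, so atomic radius increases down the group.
So H has the smaller atomic radius (H < Rb).

H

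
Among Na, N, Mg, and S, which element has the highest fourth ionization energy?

Mg

Consider each +3 ion: Na³⁺ is already 2 electrons into the core; N³⁺ still has 2 valence electrons; Mg³⁺ is already 1 electron into the core; S³⁺ still has 3 valence electrons.
Core electrons are held far more tightly than valence electrons, so Na and Mg top the IE_4 order.
Valence configurations: N³⁺ [He]2s², S³⁺ [Ne]3s²3p¹.
Approximate IE_4 values (kJ/mol): Na 9543, N 7475, Mg 10543, S 4556.
Putting it together, IE_4: S < N < Na < Mg.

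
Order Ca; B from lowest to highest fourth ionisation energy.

Ca < B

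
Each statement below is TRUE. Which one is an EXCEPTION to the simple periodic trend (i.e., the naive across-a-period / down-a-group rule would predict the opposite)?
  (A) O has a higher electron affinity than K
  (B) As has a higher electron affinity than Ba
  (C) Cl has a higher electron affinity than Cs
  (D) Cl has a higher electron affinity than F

(D)

The general trend: electron affinity increases across a period and decreases down a group.
(A) O (period 2, group 16) vs K (period 4, group 1): the stated order agrees with the simple trend.
(B) As (period 4, group 15) vs Ba (period 6, group 2): the stated order agrees with the simple trend.
(C) Cl (period 3, group 17) vs Cs (period 6, group 1): the stated order agrees with the simple trend.
(D) Cl (period 3, group 17) vs F (period 2, group 17): the stated order contradicts the simple trend.
The exception is (D): F's small 2p subshell makes the incoming electron feel strong e⁻–e⁻ repulsion, so Cl actually releases more energy on gaining an electron.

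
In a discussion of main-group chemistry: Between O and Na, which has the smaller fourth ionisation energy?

O

The fourth ionization energy removes an electron from the +3 ion. For each element: O³⁺ still has 3 valence electrons; Na³⁺ is already 2 electrons into the core.
Core electrons are held far more tightly than valence electrons, so Na tops the IE_4 order.
The numbers (kJ/mol): O 7469, Na 9543.
Putting it together, IE_4: O < Na.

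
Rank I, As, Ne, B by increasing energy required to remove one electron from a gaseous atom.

B, As, I, Ne

B is in period 2, group 13; Ne is in period 2, group 18; As is in period 4, group 15; I is in period 5, group 17.
IE₁ increases left→right with effective nuclear charge and decreases top→bottom as the valence shell moves farther out.
Here both period and group differ, so the two effects have to be weighed against each other.
As > B: the two effects oppose for this pair; the across-period effect wins (947 vs 801 kJ/mol).
I > As: the two effects oppose for this pair; the across-period effect wins (1008 vs 947 kJ/mol).
Ne > I: relative to I, both the across-period and down-group shifts push Ne's first ionization energy up.
Tabulated first ionization energy (kJ/mol): B 801, Ne 2081, As 947, I 1008.
So from lowest to highest: B < As < I < Ne.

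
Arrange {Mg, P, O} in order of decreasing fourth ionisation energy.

Mg > O > P

IE_4 is the cost of taking one more electron from the +3 cation: Mg³⁺ is already 1 electron into the core; P³⁺ still has 2 valence electrons; O³⁺ still has 3 valence electrons.
Core electrons are held far more tightly than valence electrons, so Mg tops the IE_4 order.
Valence configurations: P³⁺ [Ne]3s², O³⁺ [He]2s²2p¹.
The numbers (kJ/mol): Mg 10543, P 4964, O 7469.
Hence IE_4: P < O < Mg.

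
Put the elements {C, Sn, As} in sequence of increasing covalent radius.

C is in period 2, group 14; As is in period 4, group 15; Sn is in period 5, group 14.
Moving right in a period, electrons are added to the same shell under a stronger nuclear pull, so atoms get smaller; moving down, a new shell is opened and atoms get larger.
Here both period and group differ, so the two effects have to be weighed against each other.
As > C: the two effects oppose for this pair; the down-group effect wins (121 vs 75 pm).
Sn > As: relative to As, both the across-period and down-group shifts push Sn's atomic radius up.
Tabulated atomic radius (pm): C 75, As 121, Sn 140.
So from smallest to largest: C < As < Sn.

C < As < Sn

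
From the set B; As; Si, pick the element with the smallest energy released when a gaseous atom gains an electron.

B is in period 2, group 13; Si is in period 3, group 14; As is in period 4, group 15.
EA tends to increase across a period and decrease down a group, though the pattern is less regular than for IE or radius.
These sit on a diagonal, where the across-period and down-group effects partly cancel.
As > B: the two effects oppose for this pair; the across-period effect wins (78 vs 27 kJ/mol).
Si > As: the two effects oppose for this pair; the down-group effect wins (134 vs 78 kJ/mol).
For reference (kJ/mol): B 27, Si 134, As 78.
The smallest energy released when a gaseous atom gains an electron among these belongs to B.

B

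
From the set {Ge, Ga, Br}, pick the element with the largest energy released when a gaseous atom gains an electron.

Br

Ga is in period 4, group 13; Ge is in period 4, group 14; Br is in period 4, group 17.
EA tends to increase across a period and decrease down a group, though the pattern is less regular than for IE or radius.
All lie in period 4, so electron affinity increases left to right.
The largest energy released when a gaseous atom gains an electron among these belongs to Br.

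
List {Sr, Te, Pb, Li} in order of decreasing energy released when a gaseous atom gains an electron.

Te, Li, Pb, Sr

Li is in period 2, group 1; Sr is in period 5, group 2; Te is in period 5, group 16; Pb is in period 6, group 14.
Electron affinity generally becomes more exothermic across a period toward the halogens and less exothermic down a group.
Here both period and group differ, so the two effects have to be weighed against each other.
Pb > Sr: the two effects oppose for this pair; the across-period effect wins (35 vs 5 kJ/mol).
Li > Pb: period and group pull opposite ways; the down-group shift dominates (60 vs 35 kJ/mol).
Te > Li: the two effects oppose for this pair; the across-period effect wins (190 vs 60 kJ/mol).
Tabulated electron affinity (kJ/mol): Li 60, Sr 5, Te 190, Pb 35.
So from highest to lowest: Te > Li > Pb > Sr.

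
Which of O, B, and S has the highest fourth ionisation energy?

B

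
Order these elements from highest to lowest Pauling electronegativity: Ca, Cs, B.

B > Ca > Cs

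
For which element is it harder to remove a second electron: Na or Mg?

Na

After 1 electron has been removed, what remains? Na⁺ is the bare [Ne] core; Mg⁺ still has 1 valence electron.
Breaking into a closed-shell core is much more expensive than removing a leftover valence electron — Na has the largest IE_2 here.
Tabulated IE_2 (kJ/mol): Na 4562, Mg 1451.
Overall IE_2 order: Mg < Na.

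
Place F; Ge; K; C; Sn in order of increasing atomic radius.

F, C, Ge, Sn, K

C is in period 2, group 14; F is in period 2, group 17; K is in period 4, group 1; Ge is in period 4, group 14; Sn is in period 5, group 14.
Atomic radius shrinks across a period as nuclear charge pulls the same shell inward, and grows down a group as new shells are added.
Neither a single period nor a single group — weigh both effects.
C > F: both are in period 2; the period trend gives C the larger value.
Ge > C: Ge sits below C in group 14, so the down-group effect alone puts Ge larger.
Sn > Ge: Sn sits below Ge in group 14, so the down-group effect alone puts Sn larger.
K > Sn: period and group pull opposite ways; the across-period shift dominates (196 vs 140 pm).
Tabulated atomic radius (pm): C 75, F 64, K 196, Ge 121, Sn 140.
So from smallest to largest: F < C < Ge < Sn < K.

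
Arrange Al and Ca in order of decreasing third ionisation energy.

Ca, Al

The third ionization energy removes an electron from the +2 ion. For each element: Al²⁺ still has 1 valence electron; Ca²⁺ is the bare [Ar] core.
Pulling an electron out of a noble-gas core costs far more than removing a remaining valence electron, so Ca sits at the high end of IE_3.
The numbers (kJ/mol): Al 2745, Ca 4912.
Putting it together, IE_3: Al < Ca.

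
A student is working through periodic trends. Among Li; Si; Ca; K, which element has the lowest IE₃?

Si

IE_3 is the cost of taking one more electron from the +2 cation: Li²⁺ is already 1 electron into the core; Si²⁺ still has 2 valence electrons; Ca²⁺ is the bare [Ar] core; K²⁺ is already 1 electron into the core.
Core electrons are held far more tightly than valence electrons, so K, Ca and Li top the IE_3 order.
The numbers (kJ/mol): Li 11815, Si 3232, Ca 4912, K 4420.
Putting it together, IE_3: Si < K < Ca < Li.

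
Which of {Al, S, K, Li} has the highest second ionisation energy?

The second ionization energy removes an electron from the +1 ion. For each element: Al⁺ still has 2 valence electrons; S⁺ still has 5 valence electrons; K⁺ is the bare [Ar] core; Li⁺ is the bare [He] core.
Pulling an electron out of a noble-gas core costs far more than removing a remaining valence electron, so K and Li sit at the high end of IE_2.
Valence configurations: Al⁺ [Ne]3s², S⁺ [Ne]3s²3p³.
Approximate IE_2 values (kJ/mol): Al 1817, S 2252, K 3052, Li 7298.
Hence IE_2: Al < S < K < Li.

Li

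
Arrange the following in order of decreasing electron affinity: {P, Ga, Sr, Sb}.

Sb, P, Ga, Sr

Electron affinity generally becomes more exothermic across a period toward the halogens and less exothermic down a group.
These span different periods and groups, so the two trends combine.
Ga > Sr: relative to Sr, both the across-period and down-group shifts push Ga's electron affinity up.
P > Ga: relative to Ga, both the across-period and down-group shifts push P's electron affinity up.
Sb > P: this pair runs against the simple trend — see the exception note.
Note the exception: Sb has a higher electron affinity than P, contrary to the simple trend — both are half-filled np³, but the pairing/repulsion penalty for the added electron shrinks as the p orbitals become larger and more diffuse down the group, and for Sb that outweighs the weaker nuclear attraction.
Tabulated electron affinity (kJ/mol): P 72, Ga 29, Sr 5, Sb 103.
So from highest to lowest: Sb > P > Ga > Sr.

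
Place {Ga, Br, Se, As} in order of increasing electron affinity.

Ga is in period 4, group 13; As is in period 4, group 15; Se is in period 4, group 16; Br is in period 4, group 17.
Atoms with high Z_eff and room in the valence shell (especially the halogens) have the most exothermic electron affinities.
All lie in period 4, so electron affinity increases left to right.
So from lowest to highest: Ga < As < Se < Br.

Ga < As < Se < Br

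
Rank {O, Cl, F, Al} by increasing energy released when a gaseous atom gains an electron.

Al < O < F < Cl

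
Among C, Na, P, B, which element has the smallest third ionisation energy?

P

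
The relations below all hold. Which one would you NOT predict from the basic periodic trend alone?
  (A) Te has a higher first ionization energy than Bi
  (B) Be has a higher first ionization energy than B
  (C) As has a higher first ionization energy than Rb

(B)

The general trend: first ionization energy increases across a period and decreases down a group.
(A) Te (period 5, group 16) vs Bi (period 6, group 15): the stated order agrees with the simple trend.
(B) Be (period 2, group 2) vs B (period 2, group 13): the stated order contradicts the simple trend.
(C) As (period 4, group 15) vs Rb (period 5, group 1): the stated order agrees with the simple trend.
The exception is (B): removing B's lone 2p electron is easier than breaking Be's filled 2s².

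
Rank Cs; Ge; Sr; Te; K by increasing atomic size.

Ge, Te, Sr, K, Cs

Moving right in a period, electrons are added to the same shell under a stronger nuclear pull, so atoms get smaller; moving down, a new shell is opened and atoms get larger.
These span different periods and groups, so the two trends combine.
Te > Ge: the two effects oppose for this pair; the down-group effect wins (136 vs 121 pm).
Sr > Te: Sr lies to the left of Te in period 5, so the across-period effect alone puts Sr larger.
K > Sr: the two effects oppose for this pair; the across-period effect wins (196 vs 185 pm).
Cs > K: Cs sits below K in group 1, so the down-group effect alone puts Cs larger.
For reference (pm): K 196, Ge 121, Sr 185, Te 136, Cs 232.
So from smallest to largest: Ge < Te < Sr < K < Cs.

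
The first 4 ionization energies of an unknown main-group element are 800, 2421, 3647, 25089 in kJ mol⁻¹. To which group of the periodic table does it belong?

Look for the largest jump between consecutive ionization energies: IE4/IE3 ≈ 6.9, far larger than any earlier ratio.
That jump marks the point where a core electron is being removed. So the atom has 3 valence electrons.
A main-group element with 3 valence electrons is in group 13.

Group 13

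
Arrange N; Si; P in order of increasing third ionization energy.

IE_3 is the cost of taking one more electron from the +2 cation: N²⁺ still has 3 valence electrons; Si²⁺ still has 2 valence electrons; P²⁺ still has 3 valence electrons.
All are still removing valence electrons, so compare the +2 ions as you would atoms: IE_3 generally rises across a period (higher Z_eff) and falls down a group (larger shell), subject to the usual subshell exceptions.
Valence configurations: N²⁺ [He]2s²2p¹, Si²⁺ [Ne]3s², P²⁺ [Ne]3s²3p¹.
P²⁺ loses a lone 3p electron whereas Si²⁺ must break into a filled 3s² pair, so IE_3(Si) > IE_3(P) even though P has the higher nuclear charge.
The numbers (kJ/mol): N 4578, Si 3232, P 2914.
Putting it together, IE_3: P < Si < N.

P < Si < N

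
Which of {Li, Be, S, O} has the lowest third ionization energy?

S

IE_3 is the cost of taking one more electron from the +2 cation: Li²⁺ is already 1 electron into the core; Be²⁺ is the bare [He] core; S²⁺ still has 4 valence electrons; O²⁺ still has 4 valence electrons.
Core electrons are held far more tightly than valence electrons, so Li and Be top the IE_3 order.
Valence configurations: S²⁺ [Ne]3s²3p², O²⁺ [He]2s²2p².
Approximate IE_3 values (kJ/mol): Li 11815, Be 14849, S 3357, O 5300.
Overall IE_3 order: S < O < Li < Be.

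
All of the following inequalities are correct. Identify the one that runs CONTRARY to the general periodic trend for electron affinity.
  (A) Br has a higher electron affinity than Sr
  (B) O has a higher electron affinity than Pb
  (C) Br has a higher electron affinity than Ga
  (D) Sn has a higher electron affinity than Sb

(D)

The general trend: electron affinity increases across a period and decreases down a group.
(A) Br (period 4, group 17) vs Sr (period 5, group 2): the stated order agrees with the simple trend.
(B) O (period 2, group 16) vs Pb (period 6, group 14): the stated order agrees with the simple trend.
(C) Br (period 4, group 17) vs Ga (period 4, group 13): the stated order agrees with the simple trend.
(D) Sn (period 5, group 14) vs Sb (period 5, group 15): the stated order contradicts the simple trend.
The exception is (D): adding an electron to Sb's half-filled 5p³ is unfavourable, so Sn has the more exothermic EA.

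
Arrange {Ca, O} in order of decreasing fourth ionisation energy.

O > Ca

Consider each +3 ion: Ca³⁺ is already 1 electron into the core; O³⁺ still has 3 valence electrons.
Usually core removal costs more than valence removal, but here the competition is close: a tightly held n=2 valence electron can cost more to remove than an n=3 core electron, so the actual values have to decide it.
The numbers (kJ/mol): Ca 6491, O 7469.
Hence IE_4: Ca < O.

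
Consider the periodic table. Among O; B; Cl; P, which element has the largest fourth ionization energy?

The fourth ionization energy removes an electron from the +3 ion. For each element: O³⁺ still has 3 valence electrons; B³⁺ is the bare [He] core; Cl³⁺ still has 4 valence electrons; P³⁺ still has 2 valence electrons.
Pulling an electron out of a noble-gas core costs far more than removing a remaining valence electron, so B sits at the high end of IE_4.
Valence configurations: O³⁺ [He]2s²2p¹, Cl³⁺ [Ne]3s²3p², P³⁺ [Ne]3s².
The numbers (kJ/mol): O 7469, B 25026, Cl 5159, P 4964.
Hence IE_4: P < Cl < O < B.

B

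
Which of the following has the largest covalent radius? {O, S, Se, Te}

Te

O is in period 2, group 16; S is in period 3, group 16; Se is in period 4, group 16; Te is in period 5, group 16.
Atomic radius shrinks across a period as nuclear charge pulls the same shell inward, and grows down a group as new shells are added.
All are in group 16, so atomic radius increases down the group.
The largest covalent radius among these belongs to Te.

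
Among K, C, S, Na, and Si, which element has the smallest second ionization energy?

After 1 electron has been removed, what remains? K⁺ is the bare [Ar] core; C⁺ still has 3 valence electrons; S⁺ still has 5 valence electrons; Na⁺ is the bare [Ne] core; Si⁺ still has 3 valence electrons.
Breaking into a closed-shell core is much more expensive than removing a leftover valence electron — K and Na have the largest IE_2 here.
Valence configurations: C⁺ [He]2s²2p¹, S⁺ [Ne]3s²3p³, Si⁺ [Ne]3s²3p¹.
Tabulated IE_2 (kJ/mol): K 3052, C 2353, S 2252, Na 4562, Si 1577.
Overall IE_2 order: Si < S < C < K < Na.

Si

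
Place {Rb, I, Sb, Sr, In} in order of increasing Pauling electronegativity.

Smaller atoms with higher effective nuclear charge are more electronegative.
All lie in period 5, so electronegativity increases left to right.
So from lowest to highest: Rb < Sr < In < Sb < I.

Rb < Sr < In < Sb < I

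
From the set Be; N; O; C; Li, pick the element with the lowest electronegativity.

Li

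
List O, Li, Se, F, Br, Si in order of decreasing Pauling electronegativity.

Li is in period 2, group 1; O is in period 2, group 16; F is in period 2, group 17; Si is in period 3, group 14; Se is in period 4, group 16; Br is in period 4, group 17.
Electronegativity increases across a period and decreases down a group, tracking effective nuclear charge and atomic size.
Here both period and group differ, so the two effects have to be weighed against each other.
Si > Li: period and group pull opposite ways; the across-period shift dominates (1.90 vs 0.98).
Se > Si: period and group pull opposite ways; the across-period shift dominates (2.55 vs 1.90).
Br > Se: both are in period 4; the period trend gives Br the larger value.
O > Br: the two effects oppose for this pair; the down-group effect wins (3.44 vs 2.96).
F > O: both are in period 2; the period trend gives F the larger value.
Tabulated electronegativity (Pauling): Li 0.98, O 3.44, F 3.98, Si 1.90, Se 2.55, Br 2.96.
So from highest to lowest: F > O > Br > Se > Si > Li.

F, O, Br, Se, Si, Li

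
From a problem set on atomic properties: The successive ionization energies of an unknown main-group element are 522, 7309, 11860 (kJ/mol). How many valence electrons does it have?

Look for the largest jump between consecutive ionization energies: IE2/IE1 ≈ 14.0, far larger than any earlier ratio.
That jump marks the point where a core electron is being removed. So the atom has 1 valence electron.

1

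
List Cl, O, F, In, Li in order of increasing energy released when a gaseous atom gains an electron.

Li is in period 2, group 1; O is in period 2, group 16; F is in period 2, group 17; Cl is in period 3, group 17; In is in period 5, group 13.
Adding an electron releases more energy for atoms nearer the top right (short of the noble gases).
Here both period and group differ, so the two effects have to be weighed against each other.
Li > In: the two effects oppose for this pair; the down-group effect wins (60 vs 29 kJ/mol).
O > Li: both are in period 2; the period trend gives O the larger value.
F > O: both are in period 2; the period trend gives F the larger value.
Cl > F: this pair runs against the simple trend — see the exception note.
Note the exception: Cl has a higher electron affinity than F, contrary to the simple trend — F's small 2p subshell makes the incoming electron feel strong e⁻–e⁻ repulsion, so Cl actually releases more energy on gaining an electron.
Tabulated electron affinity (kJ/mol): Li 60, O 141, F 328, Cl 349, In 29.
So from lowest to highest: In < Li < O < F < Cl.

In < Li < O < F < Cl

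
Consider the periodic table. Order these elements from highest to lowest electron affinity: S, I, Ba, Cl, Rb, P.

Electron affinity generally becomes more exothermic across a period toward the halogens and less exothermic down a group.
Here both period and group differ, so the two effects have to be weighed against each other.
Rb > Ba: period and group pull opposite ways; the down-group shift dominates (47 vs 14 kJ/mol).
P > Rb: both effects reinforce here, so P is clearly the higher of the two.
S > P: S lies to the right of P in period 3, so the across-period effect alone puts S higher.
I > S: the two effects oppose for this pair; the across-period effect wins (295 vs 200 kJ/mol).
Cl > I: Cl sits above I in group 17, so the down-group effect alone puts Cl higher.
Approximate values (kJ/mol): P 72, S 200, Cl 349, Rb 47, I 295, Ba 14.
So from highest to lowest: Cl > I > S > P > Rb > Ba.

Cl > I > S > P > Rb > Ba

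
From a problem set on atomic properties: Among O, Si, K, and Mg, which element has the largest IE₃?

IE_3 is the cost of taking one more electron from the +2 cation: O²⁺ still has 4 valence electrons; Si²⁺ still has 2 valence electrons; K²⁺ is already 1 electron into the core; Mg²⁺ is the bare [Ne] core.
Usually core removal costs more than valence removal, but here the competition is close: a tightly held n=2 valence electron can cost more to remove than an n=3 core electron, so the actual values have to decide it.
Valence configurations: O²⁺ [He]2s²2p², Si²⁺ [Ne]3s².
Tabulated IE_3 (kJ/mol): O 5300, Si 3232, K 4420, Mg 7733.
Putting it together, IE_3: Si < K < O < Mg.

Mg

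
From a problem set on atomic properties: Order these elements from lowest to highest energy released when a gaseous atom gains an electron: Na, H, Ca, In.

H is in period 1, group 1; Na is in period 3, group 1; Ca is in period 4, group 2; In is in period 5, group 13.
Adding an electron releases more energy for atoms nearer the top right (short of the noble gases).
Here both period and group differ, so the two effects have to be weighed against each other.
In > Ca: period and group pull opposite ways; the across-period shift dominates (29 vs 2 kJ/mol).
Na > In: period and group pull opposite ways; the down-group shift dominates (53 vs 29 kJ/mol).
H > Na: H sits above Na in group 1, so the down-group effect alone puts H higher.
Approximate values (kJ/mol): H 73, Na 53, Ca 2, In 29.
So from lowest to highest: Ca < In < Na < H.

Ca < In < Na < H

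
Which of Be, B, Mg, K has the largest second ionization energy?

The second ionization energy removes an electron from the +1 ion. For each element: Be⁺ still has 1 valence electron; B⁺ still has 2 valence electrons; Mg⁺ still has 1 valence electron; K⁺ is the bare [Ar] core.
Pulling an electron out of a noble-gas core costs far more than removing a remaining valence electron, so K sits at the high end of IE_2.
Valence configurations: Be⁺ [He]2s¹, B⁺ [He]2s², Mg⁺ [Ne]3s¹.
The numbers (kJ/mol): Be 1757, B 2427, Mg 1451, K 3052.
Putting it together, IE_2: Mg < Be < B < K.

K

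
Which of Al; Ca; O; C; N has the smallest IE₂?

IE_2 is the cost of taking one more electron from the +1 cation: Al⁺ still has 2 valence electrons; Ca⁺ still has 1 valence electron; O⁺ still has 5 valence electrons; C⁺ still has 3 valence electrons; N⁺ still has 4 valence electrons.
All are still removing valence electrons, so compare the +1 ions as you would atoms: IE_2 generally rises across a period (higher Z_eff) and falls down a group (larger shell), subject to the usual subshell exceptions.
Valence configurations: Al⁺ [Ne]3s², Ca⁺ [Ar]4s¹, O⁺ [He]2s²2p³, C⁺ [He]2s²2p¹, N⁺ [He]2s²2p².
Tabulated IE_2 (kJ/mol): Al 1817, Ca 1145, O 3388, C 2353, N 2856.
Overall IE_2 order: Ca < Al < C < N < O.

Ca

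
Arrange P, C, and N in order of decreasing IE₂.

N, C, P

After 1 electron has been removed, what remains? P⁺ still has 4 valence electrons; C⁺ still has 3 valence electrons; N⁺ still has 4 valence electrons.
All are still removing valence electrons, so compare the +1 ions as you would atoms: IE_2 generally rises across a period (higher Z_eff) and falls down a group (larger shell), subject to the usual subshell exceptions.
Valence configurations: P⁺ [Ne]3s²3p², C⁺ [He]2s²2p¹, N⁺ [He]2s²2p².
Tabulated IE_2 (kJ/mol): P 1907, C 2353, N 2856.
Overall IE_2 order: P < C < N.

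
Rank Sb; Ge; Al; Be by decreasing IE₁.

Be is in period 2, group 2; Al is in period 3, group 13; Ge is in period 4, group 14; Sb is in period 5, group 15.
Removing the outermost electron gets harder across a period and easier down a group.
A diagonal step moves right (one effect) and down (the opposite effect) at once.
Ge > Al: the two effects oppose for this pair; the across-period effect wins (762 vs 578 kJ/mol).
Sb > Ge: the two effects oppose for this pair; the across-period effect wins (831 vs 762 kJ/mol).
Be > Sb: period and group pull opposite ways; the down-group shift dominates (900 vs 831 kJ/mol).
Tabulated first ionization energy (kJ/mol): Be 900, Al 578, Ge 762, Sb 831.
So from highest to lowest: Be > Sb > Ge > Al.

Be > Sb > Ge > Al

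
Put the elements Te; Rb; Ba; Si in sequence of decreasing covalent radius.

Rb > Ba > Te > Si

Si is in period 3, group 14; Rb is in period 5, group 1; Te is in period 5, group 16; Ba is in period 6, group 2.
Radius decreases left→right (rising Z_eff, same n) and increases top→bottom (higher n).
Here both period and group differ, so the two effects have to be weighed against each other.
Te > Si: period and group pull opposite ways; the down-group shift dominates (136 vs 116 pm).
Ba > Te: both effects reinforce here, so Ba is clearly the larger of the two.
Rb > Ba: the two effects oppose for this pair; the across-period effect wins (210 vs 196 pm).
For reference (pm): Si 116, Rb 210, Te 136, Ba 196.
So from largest to smallest: Rb > Ba > Te > Si.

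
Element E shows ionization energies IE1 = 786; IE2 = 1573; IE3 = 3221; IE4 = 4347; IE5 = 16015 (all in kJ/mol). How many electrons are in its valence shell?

4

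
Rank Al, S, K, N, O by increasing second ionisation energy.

Al < S < N < K < O

The second ionization energy removes an electron from the +1 ion. For each element: Al⁺ still has 2 valence electrons; S⁺ still has 5 valence electrons; K⁺ is the bare [Ar] core; N⁺ still has 4 valence electrons; O⁺ still has 5 valence electrons.
Usually core removal costs more than valence removal, but here the competition is close: a tightly held n=2 valence electron can cost more to remove than an n=3 core electron, so the actual values have to decide it.
Valence configurations: Al⁺ [Ne]3s², S⁺ [Ne]3s²3p³, N⁺ [He]2s²2p², O⁺ [He]2s²2p³.
The numbers (kJ/mol): Al 1817, S 2252, K 3052, N 2856, O 3388.
So the second ionization energies run Al < S < N < K < O.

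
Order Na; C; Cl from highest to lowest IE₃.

Na > C > Cl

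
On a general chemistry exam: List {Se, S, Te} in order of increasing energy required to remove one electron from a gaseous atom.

Te, Se, S

S is in period 3, group 16; Se is in period 4, group 16; Te is in period 5, group 16.
IE₁ increases left→right with effective nuclear charge and decreases top→bottom as the valence shell moves farther out.
All are in group 16, so first ionization energy increases up the group.
So from lowest to highest: Te < Se < S.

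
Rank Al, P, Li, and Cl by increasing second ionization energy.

Al < P < Cl < Li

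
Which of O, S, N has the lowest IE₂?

The second ionization energy removes an electron from the +1 ion. For each element: O⁺ still has 5 valence electrons; S⁺ still has 5 valence electrons; N⁺ still has 4 valence electrons.
All are still removing valence electrons, so compare the +1 ions as you would atoms: IE_2 generally rises across a period (higher Z_eff) and falls down a group (larger shell), subject to the usual subshell exceptions.
Valence configurations: O⁺ [He]2s²2p³, S⁺ [Ne]3s²3p³, N⁺ [He]2s²2p².
The numbers (kJ/mol): O 3388, S 2252, N 2856.
So the second ionization energies run S < N < O.

S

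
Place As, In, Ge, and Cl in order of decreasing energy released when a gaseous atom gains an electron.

Cl, Ge, As, In

Cl is in period 3, group 17; Ge is in period 4, group 14; As is in period 4, group 15; In is in period 5, group 13.
Adding an electron releases more energy for atoms nearer the top right (short of the noble gases).
Here both period and group differ, so the two effects have to be weighed against each other.
As > In: relative to In, both the across-period and down-group shifts push As's electron affinity up.
Ge > As: this pair runs against the simple trend — see the exception note.
Cl > Ge: relative to Ge, both the across-period and down-group shifts push Cl's electron affinity up.
Note the exception: Ge has a higher electron affinity than As, contrary to the simple trend — adding an electron to As's half-filled 4p³ is unfavourable, so Ge (4p²) has the more exothermic EA.
Tabulated electron affinity (kJ/mol): Cl 349, Ge 119, As 78, In 29.
So from highest to lowest: Cl > Ge > As > In.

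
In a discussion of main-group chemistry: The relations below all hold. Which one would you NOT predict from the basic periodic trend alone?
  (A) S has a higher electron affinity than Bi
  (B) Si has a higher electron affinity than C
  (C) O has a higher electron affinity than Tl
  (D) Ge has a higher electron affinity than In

(B)

The general trend: electron affinity increases across a period and decreases down a group.
(A) S (period 3, group 16) vs Bi (period 6, group 15): the stated order agrees with the simple trend.
(B) Si (period 3, group 14) vs C (period 2, group 14): the stated order contradicts the simple trend.
(C) O (period 2, group 16) vs Tl (period 6, group 13): the stated order agrees with the simple trend.
(D) Ge (period 4, group 14) vs In (period 5, group 13): the stated order agrees with the simple trend.
The exception is (B): Si's larger, more diffuse 3p orbitals accept an added electron slightly more readily than C's compact 2p.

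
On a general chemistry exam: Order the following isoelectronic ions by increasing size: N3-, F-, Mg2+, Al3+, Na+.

Al3+, Mg2+, Na+, F-, N3-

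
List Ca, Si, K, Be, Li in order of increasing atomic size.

Li is in period 2, group 1; Be is in period 2, group 2; Si is in period 3, group 14; K is in period 4, group 1; Ca is in period 4, group 2.
Moving right in a period, electrons are added to the same shell under a stronger nuclear pull, so atoms get smaller; moving down, a new shell is opened and atoms get larger.
Neither a single period nor a single group — weigh both effects.
Si > Be: period and group pull opposite ways; the down-group shift dominates (116 vs 102 pm).
Li > Si: the two effects oppose for this pair; the across-period effect wins (133 vs 116 pm).
Ca > Li: period and group pull opposite ways; the down-group shift dominates (171 vs 133 pm).
K > Ca: both are in period 4; the period trend gives K the larger value.
Tabulated atomic radius (pm): Li 133, Be 102, Si 116, K 196, Ca 171.
So from smallest to largest: Be < Si < Li < Ca < K.

Be, Si, Li, Ca, K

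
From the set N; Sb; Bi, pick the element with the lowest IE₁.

Bi

N is in period 2, group 15; Sb is in period 5, group 15; Bi is in period 6, group 15.
IE₁ increases left→right with effective nuclear charge and decreases top→bottom as the valence shell moves farther out.
All are in group 15, so first ionization energy increases up the group.
The lowest IE₁ among these belongs to Bi.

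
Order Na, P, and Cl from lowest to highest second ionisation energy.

P, Cl, Na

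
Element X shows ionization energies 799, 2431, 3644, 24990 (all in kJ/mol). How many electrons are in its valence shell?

Look for the largest jump between consecutive ionization energies: IE4/IE3 ≈ 6.9, far larger than any earlier ratio.
That jump marks the point where a core electron is being removed. So the atom has 3 valence electrons.

3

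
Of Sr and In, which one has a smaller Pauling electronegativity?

Sr is in period 5, group 2; In is in period 5, group 13.
Electronegativity increases across a period and decreases down a group, tracking effective nuclear charge and atomic size.
All lie in period 5, so electronegativity increases left to right.
So Sr has the smaller Pauling electronegativity (Sr < In).

Sr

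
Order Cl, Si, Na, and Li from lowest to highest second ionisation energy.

Si < Cl < Na < Li

The second ionization energy removes an electron from the +1 ion. For each element: Cl⁺ still has 6 valence electrons; Si⁺ still has 3 valence electrons; Na⁺ is the bare [Ne] core; Li⁺ is the bare [He] core.
Core electrons are held far more tightly than valence electrons, so Na and Li top the IE_2 order.
Valence configurations: Cl⁺ [Ne]3s²3p⁴, Si⁺ [Ne]3s²3p¹.
Approximate IE_2 values (kJ/mol): Cl 2298, Si 1577, Na 4562, Li 7298.
So the second ionization energies run Si < Cl < Na < Li.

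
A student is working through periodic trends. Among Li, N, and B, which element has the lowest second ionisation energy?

B

Consider each +1 ion: Li⁺ is the bare [He] core; N⁺ still has 4 valence electrons; B⁺ still has 2 valence electrons.
Core electrons are held far more tightly than valence electrons, so Li tops the IE_2 order.
Valence configurations: N⁺ [He]2s²2p², B⁺ [He]2s².
Tabulated IE_2 (kJ/mol): Li 7298, N 2856, B 2427.
Hence IE_2: B < N < Li.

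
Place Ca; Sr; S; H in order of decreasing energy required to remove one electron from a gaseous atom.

H is in period 1, group 1; S is in period 3, group 16; Ca is in period 4, group 2; Sr is in period 5, group 2.
Across a period the outer electron is held more tightly (higher IE₁); down a group it sits in a higher shell, more shielded, and comes off more easily.
Neither a single period nor a single group — weigh both effects.
Ca > Sr: Ca sits above Sr in group 2, so the down-group effect alone puts Ca higher.
S > Ca: both effects reinforce here, so S is clearly the higher of the two.
H > S: period and group pull opposite ways; the down-group shift dominates (1312 vs 1000 kJ/mol).
For reference (kJ/mol): H 1312, S 1000, Ca 590, Sr 550.
So from highest to lowest: H > S > Ca > Sr.

H, S, Ca, Sr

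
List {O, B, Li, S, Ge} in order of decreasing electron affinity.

S, O, Ge, Li, B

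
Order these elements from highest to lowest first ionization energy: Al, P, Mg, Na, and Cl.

Cl > P > Mg > Al > Na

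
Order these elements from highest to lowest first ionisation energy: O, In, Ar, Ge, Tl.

First ionization energy rises across a period (greater Z_eff holds electrons more tightly) and falls down a group (valence electrons are farther from the nucleus).
Here both period and group differ, so the two effects have to be weighed against each other.
Tl > In: this pair runs against the simple trend — see the exception note.
Ge > Tl: relative to Tl, both the across-period and down-group shifts push Ge's first ionization energy up.
O > Ge: both effects reinforce here, so O is clearly the higher of the two.
Ar > O: period and group pull opposite ways; the across-period shift dominates (1521 vs 1314 kJ/mol).
Note the exception: Tl has a higher first ionization energy than In, contrary to the simple trend — relativistic 6s stabilisation and poor 4f/5d shielding distort the trend for the heavy p-block elements.
Approximate values (kJ/mol): O 1314, Ar 1521, Ge 762, In 558, Tl 589.
So from highest to lowest: Ar > O > Ge > Tl > In.

Ar > O > Ge > Tl > In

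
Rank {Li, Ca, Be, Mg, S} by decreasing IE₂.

Li, S, Be, Mg, Ca

IE_2 is the cost of taking one more electron from the +1 cation: Li⁺ is the bare [He] core; Ca⁺ still has 1 valence electron; Be⁺ still has 1 valence electron; Mg⁺ still has 1 valence electron; S⁺ still has 5 valence electrons.
Pulling an electron out of a noble-gas core costs far more than removing a remaining valence electron, so Li sits at the high end of IE_2.
Valence configurations: Ca⁺ [Ar]4s¹, Be⁺ [He]2s¹, Mg⁺ [Ne]3s¹, S⁺ [Ne]3s²3p³.
Approximate IE_2 values (kJ/mol): Li 7298, Ca 1145, Be 1757, Mg 1451, S 2252.
So the second ionization energies run Ca < Mg < Be < S < Li.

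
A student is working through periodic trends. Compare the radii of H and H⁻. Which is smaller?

H

Forming H⁻ adds 1 electron to H. More electron–electron repulsion in the same shell, with unchanged nuclear charge, lets the cloud expand.
An anion is larger than its parent atom: H⁻ > H.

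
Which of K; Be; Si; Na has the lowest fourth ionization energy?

Si

Consider each +3 ion: K³⁺ is already 2 electrons into the core; Be³⁺ is already 1 electron into the core; Si³⁺ still has 1 valence electron; Na³⁺ is already 2 electrons into the core.
Breaking into a closed-shell core is much more expensive than removing a leftover valence electron — K, Na and Be have the largest IE_4 here.
Approximate IE_4 values (kJ/mol): K 5877, Be 21007, Si 4356, Na 9543.
Overall IE_4 order: Si < K < Na < Be.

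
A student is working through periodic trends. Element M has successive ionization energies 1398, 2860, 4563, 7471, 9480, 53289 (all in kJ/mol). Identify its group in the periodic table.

Group 15

Look for the largest jump between consecutive ionization energies: IE6/IE5 ≈ 5.6, far larger than any earlier ratio.
That jump marks the point where a core electron is being removed. So the atom has 5 valence electrons.
A main-group element with 5 valence electrons is in group 15.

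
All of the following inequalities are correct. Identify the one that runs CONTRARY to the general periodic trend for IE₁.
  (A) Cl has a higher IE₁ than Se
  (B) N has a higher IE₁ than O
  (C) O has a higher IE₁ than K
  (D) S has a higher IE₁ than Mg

(B)

The general trend: IE₁ increases across a period and decreases down a group.
(A) Cl (period 3, group 17) vs Se (period 4, group 16): the stated order agrees with the simple trend.
(B) N (period 2, group 15) vs O (period 2, group 16): the stated order contradicts the simple trend.
(C) O (period 2, group 16) vs K (period 4, group 1): the stated order agrees with the simple trend.
(D) S (period 3, group 16) vs Mg (period 3, group 2): the stated order agrees with the simple trend.
The exception is (B): pairing an electron in O's 2p⁴ costs repulsion energy, so O ionizes more easily than half-filled N (2p³).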